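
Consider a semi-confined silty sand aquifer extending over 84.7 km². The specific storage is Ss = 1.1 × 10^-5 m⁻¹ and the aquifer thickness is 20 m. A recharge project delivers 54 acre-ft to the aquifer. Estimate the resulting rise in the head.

S = Ss × b = 1.1 × 10^-5 m⁻¹ × 20 m = 2.2 × 10^-4
A = 84.7 km² = 8.47 × 10^7 m²
ΔV = 54 acre-ft = 66610 m³
Δh = ΔV / (S × A) = 66610 m³ / (2.2 × 10^-4 × 8.47 × 10^7 m²) = 3.575 m

Δh ≈ 3.57 m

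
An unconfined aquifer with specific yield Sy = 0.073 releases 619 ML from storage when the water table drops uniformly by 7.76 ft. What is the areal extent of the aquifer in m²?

Δh = 7.76 ft = 2.365 m
ΔV = 619 ML = 6.19 × 10^5 m³
A = ΔV / (Sy × Δh) = 6.19 × 10^5 / (0.073 × 2.365) = 3.585 × 10^6 m²

A ≈ 3.59 × 10^6 m²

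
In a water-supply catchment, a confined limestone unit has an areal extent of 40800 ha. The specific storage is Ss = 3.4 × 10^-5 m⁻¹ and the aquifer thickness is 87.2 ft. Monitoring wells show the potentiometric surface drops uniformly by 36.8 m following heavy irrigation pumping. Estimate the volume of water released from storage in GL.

ΔV ≈ 13.6 GL

b = 87.2 ft = 26.58 m
S = Ss × b = 3.4 × 10^-5 m⁻¹ × 26.58 m = 9.037 × 10^-4
A = 40800 ha = 4.08 × 10^8 m²
ΔV = S × A × Δh = 9.037 × 10^-4 × 4.08 × 10^8 m² × 36.8 m = 1.357 × 10^7 m³
ΔV = 1.357 × 10^7 m³ = 13.57 GL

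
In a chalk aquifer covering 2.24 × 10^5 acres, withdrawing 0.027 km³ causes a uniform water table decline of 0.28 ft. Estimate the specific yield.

Sy ≈ 0.35

A = 2.24 × 10^5 acres = 9.065 × 10^8 m²
Δh = 0.28 ft = 0.08534 m
ΔV = 0.027 km³ = 2.7 × 10^7 m³
Sy = ΔV / (A × Δh) = 2.7 × 10^7 m³ / (9.065 × 10^8 m² × 0.08534 m) = 0.349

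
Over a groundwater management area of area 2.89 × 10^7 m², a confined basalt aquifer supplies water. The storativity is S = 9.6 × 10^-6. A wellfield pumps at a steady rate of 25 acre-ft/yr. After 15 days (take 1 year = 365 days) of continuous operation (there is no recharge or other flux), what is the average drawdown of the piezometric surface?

Δh ≈ 4.57 m

Q = 25 acre-ft/yr = 84.49 m³/d
ΔV = Q × t = 84.49 m³/d × 15 d = 1267 m³
Δh = ΔV / (S × A) = 1267 / (9.6 × 10^-6 × 2.89 × 10^7) = 4.568 m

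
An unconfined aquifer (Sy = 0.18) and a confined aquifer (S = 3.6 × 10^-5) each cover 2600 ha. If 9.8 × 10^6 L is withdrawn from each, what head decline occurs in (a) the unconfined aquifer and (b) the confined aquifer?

A = 2600 ha = 2.6 × 10^7 m²
ΔV = 9.8 × 10^6 L = 9800 m³
Unconfined: Δh_u = ΔV/(Sy·A) = 9800/(0.18 × 2.6 × 10^7) = 0.002094 m
Confined: Δh_c = ΔV/(S·A) = 9800/(3.6 × 10^-5 × 2.6 × 10^7) = 10.47 m

Δh_u ≈ 0.00209 m; Δh_c ≈ 10.5 m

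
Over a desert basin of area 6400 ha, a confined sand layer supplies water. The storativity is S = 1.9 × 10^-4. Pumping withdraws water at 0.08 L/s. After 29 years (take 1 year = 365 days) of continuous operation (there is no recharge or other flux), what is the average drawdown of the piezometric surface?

Δh ≈ 6.02 m

A = 6400 ha = 6.4 × 10^7 m²
Q = 0.08 L/s = 6.912 m³/d
t = 29 years = 10580 d
ΔV = Q × t = 6.912 m³/d × 10580 d = 73160 m³
Δh = ΔV / (S × A) = 73160 / (1.9 × 10^-4 × 6.4 × 10^7) = 6.017 m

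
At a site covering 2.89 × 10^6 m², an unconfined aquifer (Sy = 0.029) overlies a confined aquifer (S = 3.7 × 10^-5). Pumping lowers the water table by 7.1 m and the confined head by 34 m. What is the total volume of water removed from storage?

Unconfined: ΔV_u = Sy × A × Δh_u = 0.029 × 2.89 × 10^6 × 7.1 = 5.951 × 10^5 m³
Confined: ΔV_c = S × A × Δh_c = 3.7 × 10^-5 × 2.89 × 10^6 × 34 = 3636 m³
Total ΔV = 5.951 × 10^5 + 3636 = 5.987 × 10^5 m³

ΔV ≈ 5.99 × 10^5 m³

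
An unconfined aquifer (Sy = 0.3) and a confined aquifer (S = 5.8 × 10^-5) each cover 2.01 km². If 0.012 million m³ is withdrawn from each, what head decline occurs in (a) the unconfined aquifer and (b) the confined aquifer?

Δh_u ≈ 0.0199 m; Δh_c ≈ 103 m

A = 2.01 km² = 2.01 × 10^6 m²
ΔV = 0.012 million m³ = 12000 m³
Unconfined: Δh_u = ΔV/(Sy·A) = 12000/(0.3 × 2.01 × 10^6) = 0.0199 m
Confined: Δh_c = ΔV/(S·A) = 12000/(5.8 × 10^-5 × 2.01 × 10^6) = 102.9 m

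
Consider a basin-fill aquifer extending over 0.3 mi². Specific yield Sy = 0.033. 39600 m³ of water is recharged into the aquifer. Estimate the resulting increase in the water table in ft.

A = 0.3 mi² = 7.77 × 10^5 m²
Δh = ΔV / (Sy × A) = 39600 m³ / (0.033 × 7.77 × 10^5 m²) = 1.544 m
Δh = 1.544 m = 5.067 ft

Δh ≈ 5.07 ft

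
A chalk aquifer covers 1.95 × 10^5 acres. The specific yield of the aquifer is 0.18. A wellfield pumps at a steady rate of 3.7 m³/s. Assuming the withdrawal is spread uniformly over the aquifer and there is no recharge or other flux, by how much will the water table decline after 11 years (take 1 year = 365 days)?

Δh ≈ 9.04 m

A = 1.95 × 10^5 acres = 7.891 × 10^8 m²
Q = 3.7 m³/s = 3.197 × 10^5 m³/d
t = 11 years = 4015 d
ΔV = Q × t = 3.197 × 10^5 m³/d × 4015 d = 1.284 × 10^9 m³
Δh = ΔV / (Sy × A) = 1.284 × 10^9 / (0.18 × 7.891 × 10^8) = 9.036 m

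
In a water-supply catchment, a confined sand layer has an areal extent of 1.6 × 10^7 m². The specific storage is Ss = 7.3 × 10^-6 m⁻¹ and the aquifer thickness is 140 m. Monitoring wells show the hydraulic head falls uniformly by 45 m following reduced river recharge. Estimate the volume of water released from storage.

S = Ss × b = 7.3 × 10^-6 m⁻¹ × 140 m = 1.022 × 10^-3
ΔV = S × A × Δh = 0.001022 × 1.6 × 10^7 m² × 45 m = 7.358 × 10^5 m³

ΔV ≈ 7.36 × 10^5 m³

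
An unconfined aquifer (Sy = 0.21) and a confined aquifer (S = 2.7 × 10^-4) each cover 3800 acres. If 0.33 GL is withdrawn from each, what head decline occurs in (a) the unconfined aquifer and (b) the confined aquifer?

Δh_u ≈ 0.102 m; Δh_c ≈ 79.5 m

A = 3800 acres = 1.538 × 10^7 m²
ΔV = 0.33 GL = 3.3 × 10^5 m³
Unconfined: Δh_u = ΔV/(Sy·A) = 3.3 × 10^5/(0.21 × 1.538 × 10^7) = 0.1022 m
Confined: Δh_c = ΔV/(S·A) = 3.3 × 10^5/(2.7 × 10^-4 × 1.538 × 10^7) = 79.48 m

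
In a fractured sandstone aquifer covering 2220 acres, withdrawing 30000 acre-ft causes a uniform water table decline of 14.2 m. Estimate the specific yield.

Sy ≈ 0.29

A = 2220 acres = 8.984 × 10^6 m²
ΔV = 30000 acre-ft = 3.7 × 10^7 m³
Sy = ΔV / (A × Δh) = 3.7 × 10^7 m³ / (8.984 × 10^6 m² × 14.2 m) = 0.2901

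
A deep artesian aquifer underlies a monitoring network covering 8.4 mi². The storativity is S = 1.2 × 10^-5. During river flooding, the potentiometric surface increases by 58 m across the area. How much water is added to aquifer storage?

A = 8.4 mi² = 2.176 × 10^7 m²
ΔV = S × A × Δh = 1.2 × 10^-5 × 2.176 × 10^7 m² × 58 m = 15140 m³

ΔV ≈ 15100 m³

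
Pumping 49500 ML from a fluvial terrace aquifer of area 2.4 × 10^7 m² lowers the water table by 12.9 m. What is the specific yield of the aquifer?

Sy ≈ 0.16

ΔV = 49500 ML = 4.95 × 10^7 m³
Sy = ΔV / (A × Δh) = 4.95 × 10^7 m³ / (2.4 × 10^7 m² × 12.9 m) = 0.1599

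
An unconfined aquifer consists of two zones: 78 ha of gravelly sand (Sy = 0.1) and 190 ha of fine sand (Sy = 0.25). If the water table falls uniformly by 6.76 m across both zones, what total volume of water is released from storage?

ΔV ≈ 3.74 × 10^6 m³

A₁ = 78 ha = 7.8 × 10^5 m²; A₂ = 190 ha = 1.9 × 10^6 m²
ΔV₁ = 0.1 × 7.8 × 10^5 × 6.76 = 5.273 × 10^5 m³
ΔV₂ = 0.25 × 1.9 × 10^6 × 6.76 = 3.211 × 10^6 m³
ΔV = ΔV₁ + ΔV₂ = 3.738 × 10^6 m³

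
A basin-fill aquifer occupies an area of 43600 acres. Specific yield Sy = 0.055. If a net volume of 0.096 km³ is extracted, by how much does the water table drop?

Δh ≈ 9.89 m

A = 43600 acres = 1.764 × 10^8 m²
ΔV = 0.096 km³ = 9.6 × 10^7 m³
Δh = ΔV / (Sy × A) = 9.6 × 10^7 m³ / (0.055 × 1.764 × 10^8 m²) = 9.892 m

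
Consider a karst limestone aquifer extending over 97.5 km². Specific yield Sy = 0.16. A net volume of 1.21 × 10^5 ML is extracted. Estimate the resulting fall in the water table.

Δh ≈ 7.76 m

A = 97.5 km² = 9.75 × 10^7 m²
ΔV = 1.21 × 10^5 ML = 1.21 × 10^8 m³
Δh = ΔV / (Sy × A) = 1.21 × 10^8 m³ / (0.16 × 9.75 × 10^7 m²) = 7.756 m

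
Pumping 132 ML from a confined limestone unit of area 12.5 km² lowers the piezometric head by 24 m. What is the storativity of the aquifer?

A = 12.5 km² = 1.25 × 10^7 m²
ΔV = 132 ML = 1.32 × 10^5 m³
S = ΔV / (A × Δh) = 1.32 × 10^5 m³ / (1.25 × 10^7 m² × 24 m) = 4.4 × 10^-4

S ≈ 4.4 × 10^-4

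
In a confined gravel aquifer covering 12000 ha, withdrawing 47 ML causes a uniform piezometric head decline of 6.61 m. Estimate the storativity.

A = 12000 ha = 1.2 × 10^8 m²
ΔV = 47 ML = 47000 m³
S = ΔV / (A × Δh) = 47000 m³ / (1.2 × 10^8 m² × 6.61 m) = 5.925 × 10^-5

S ≈ 5.9 × 10^-5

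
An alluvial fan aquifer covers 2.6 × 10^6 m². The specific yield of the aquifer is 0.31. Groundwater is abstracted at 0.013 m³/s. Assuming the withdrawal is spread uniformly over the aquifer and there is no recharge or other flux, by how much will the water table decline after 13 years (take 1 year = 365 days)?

Δh ≈ 6.61 m

Q = 0.013 m³/s = 1123 m³/d
t = 13 years = 4745 d
ΔV = Q × t = 1123 m³/d × 4745 d = 5.33 × 10^6 m³
Δh = ΔV / (Sy × A) = 5.33 × 10^6 / (0.31 × 2.6 × 10^6) = 6.612 m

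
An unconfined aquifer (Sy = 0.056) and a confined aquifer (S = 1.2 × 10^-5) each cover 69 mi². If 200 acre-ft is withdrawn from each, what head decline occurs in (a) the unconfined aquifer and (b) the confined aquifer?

A = 69 mi² = 1.787 × 10^8 m²
ΔV = 200 acre-ft = 2.467 × 10^5 m³
Unconfined: Δh_u = ΔV/(Sy·A) = 2.467 × 10^5/(0.056 × 1.787 × 10^8) = 0.02465 m
Confined: Δh_c = ΔV/(S·A) = 2.467 × 10^5/(1.2 × 10^-5 × 1.787 × 10^8) = 115 m

Δh_u ≈ 0.0247 m; Δh_c ≈ 115 m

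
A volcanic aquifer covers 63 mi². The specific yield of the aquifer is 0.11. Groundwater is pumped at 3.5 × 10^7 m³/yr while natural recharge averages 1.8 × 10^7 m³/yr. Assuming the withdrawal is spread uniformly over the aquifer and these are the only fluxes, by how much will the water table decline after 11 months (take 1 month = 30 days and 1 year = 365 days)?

Δh ≈ 0.856 m

A = 63 mi² = 1.632 × 10^8 m²
Net abstraction = 3.5 × 10^7 − 1.8 × 10^7 = 1.7 × 10^7 m³/yr
Q_net = 1.7 × 10^7 m³/yr = 46580 m³/d
t = 11 months = 330 d
ΔV = Q × t = 46580 m³/d × 330 d = 1.537 × 10^7 m³
Δh = ΔV / (Sy × A) = 1.537 × 10^7 / (0.11 × 1.632 × 10^8) = 0.8563 m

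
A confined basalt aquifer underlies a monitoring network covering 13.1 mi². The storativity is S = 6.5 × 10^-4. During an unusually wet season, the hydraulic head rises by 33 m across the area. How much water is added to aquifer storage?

ΔV ≈ 7.28 × 10^5 m³

A = 13.1 mi² = 3.393 × 10^7 m²
ΔV = S × A × Δh = 6.5 × 10^-4 × 3.393 × 10^7 m² × 33 m = 7.278 × 10^5 m³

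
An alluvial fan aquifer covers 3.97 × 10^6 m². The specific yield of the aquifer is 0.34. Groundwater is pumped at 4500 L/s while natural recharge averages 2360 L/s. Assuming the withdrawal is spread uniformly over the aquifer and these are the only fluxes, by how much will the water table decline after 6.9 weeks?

Net abstraction = 4500 − 2360 = 2140 L/s
Q_net = 2140 L/s = 1.849 × 10^5 m³/d
t = 6.9 weeks = 48.3 d
ΔV = Q × t = 1.849 × 10^5 m³/d × 48.3 d = 8.93 × 10^6 m³
Δh = ΔV / (Sy × A) = 8.93 × 10^6 / (0.34 × 3.97 × 10^6) = 6.616 m

Δh ≈ 6.62 m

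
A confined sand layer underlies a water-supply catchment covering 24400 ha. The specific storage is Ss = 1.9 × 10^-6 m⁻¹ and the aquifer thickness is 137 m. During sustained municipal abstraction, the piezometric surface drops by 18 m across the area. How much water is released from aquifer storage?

S = Ss × b = 1.9 × 10^-6 m⁻¹ × 137 m = 2.603 × 10^-4
A = 24400 ha = 2.44 × 10^8 m²
ΔV = S × A × Δh = 2.603 × 10^-4 × 2.44 × 10^8 m² × 18 m = 1.143 × 10^6 m³

ΔV ≈ 1.14 × 10^6 m³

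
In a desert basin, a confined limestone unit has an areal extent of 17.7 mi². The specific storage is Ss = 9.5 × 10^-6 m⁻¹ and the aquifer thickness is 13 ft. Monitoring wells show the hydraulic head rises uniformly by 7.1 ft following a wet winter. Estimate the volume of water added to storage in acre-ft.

ΔV ≈ 3.03 acre-ft

b = 13 ft = 3.962 m
S = Ss × b = 9.5 × 10^-6 m⁻¹ × 3.962 m = 3.764 × 10^-5
A = 17.7 mi² = 4.584 × 10^7 m²
Δh = 7.1 ft = 2.164 m
ΔV = S × A × Δh = 3.764 × 10^-5 × 4.584 × 10^7 m² × 2.164 m = 3734 m³
ΔV = 3734 m³ = 3.028 acre-ft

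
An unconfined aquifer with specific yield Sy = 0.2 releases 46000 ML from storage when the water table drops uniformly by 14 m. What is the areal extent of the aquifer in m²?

ΔV = 46000 ML = 4.6 × 10^7 m³
A = ΔV / (Sy × Δh) = 4.6 × 10^7 / (0.2 × 14) = 1.643 × 10^7 m²

A ≈ 1.64 × 10^7 m²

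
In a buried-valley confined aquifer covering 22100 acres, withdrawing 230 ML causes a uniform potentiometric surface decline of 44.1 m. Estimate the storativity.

A = 22100 acres = 8.944 × 10^7 m²
ΔV = 230 ML = 2.3 × 10^5 m³
S = ΔV / (A × Δh) = 2.3 × 10^5 m³ / (8.944 × 10^7 m² × 44.1 m) = 5.831 × 10^-5

S ≈ 5.8 × 10^-5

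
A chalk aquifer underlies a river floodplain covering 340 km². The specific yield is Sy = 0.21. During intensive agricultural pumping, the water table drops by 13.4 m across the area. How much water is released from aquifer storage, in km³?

ΔV ≈ 0.957 km³

A = 340 km² = 3.4 × 10^8 m²
ΔV = Sy × A × Δh = 0.21 × 3.4 × 10^8 m² × 13.4 m = 9.568 × 10^8 m³
ΔV = 9.568 × 10^8 m³ = 0.9568 km³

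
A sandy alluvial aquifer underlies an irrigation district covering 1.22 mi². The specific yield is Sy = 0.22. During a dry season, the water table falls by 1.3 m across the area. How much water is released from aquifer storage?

A = 1.22 mi² = 3.16 × 10^6 m²
ΔV = Sy × A × Δh = 0.22 × 3.16 × 10^6 m² × 1.3 m = 9.037 × 10^5 m³

ΔV ≈ 9.04 × 10^5 m³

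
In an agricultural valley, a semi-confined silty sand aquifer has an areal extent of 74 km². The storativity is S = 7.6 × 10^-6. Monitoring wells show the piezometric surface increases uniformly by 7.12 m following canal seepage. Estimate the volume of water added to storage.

ΔV ≈ 4000 m³

A = 74 km² = 7.4 × 10^7 m²
ΔV = S × A × Δh = 7.6 × 10^-6 × 7.4 × 10^7 m² × 7.12 m = 4004 m³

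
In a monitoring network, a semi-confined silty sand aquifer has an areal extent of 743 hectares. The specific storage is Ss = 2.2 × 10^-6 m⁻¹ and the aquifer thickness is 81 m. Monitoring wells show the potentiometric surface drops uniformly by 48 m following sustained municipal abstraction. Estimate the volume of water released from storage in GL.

ΔV ≈ 0.0636 GL

S = Ss × b = 2.2 × 10^-6 m⁻¹ × 81 m = 1.782 × 10^-4
A = 743 hectares = 7.43 × 10^6 m²
ΔV = S × A × Δh = 1.782 × 10^-4 × 7.43 × 10^6 m² × 48 m = 63550 m³
ΔV = 63550 m³ = 0.06355 GL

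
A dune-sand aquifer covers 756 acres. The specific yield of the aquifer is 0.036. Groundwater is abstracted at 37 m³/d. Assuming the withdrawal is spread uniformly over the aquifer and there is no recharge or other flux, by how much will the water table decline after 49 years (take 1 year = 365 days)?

Δh ≈ 6.01 m

A = 756 acres = 3.059 × 10^6 m²
t = 49 years = 17880 d
ΔV = Q × t = 37 m³/d × 17880 d = 6.617 × 10^5 m³
Δh = ΔV / (Sy × A) = 6.617 × 10^5 / (0.036 × 3.059 × 10^6) = 6.008 m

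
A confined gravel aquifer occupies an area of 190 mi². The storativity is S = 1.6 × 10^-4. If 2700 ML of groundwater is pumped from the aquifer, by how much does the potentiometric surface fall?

A = 190 mi² = 4.921 × 10^8 m²
ΔV = 2700 ML = 2.7 × 10^6 m³
Δh = ΔV / (S × A) = 2.7 × 10^6 m³ / (1.6 × 10^-4 × 4.921 × 10^8 m²) = 34.29 m

Δh ≈ 34.3 m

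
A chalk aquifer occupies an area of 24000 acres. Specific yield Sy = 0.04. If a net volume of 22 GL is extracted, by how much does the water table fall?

Δh ≈ 5.66 m

A = 24000 acres = 9.712 × 10^7 m²
ΔV = 22 GL = 2.2 × 10^7 m³
Δh = ΔV / (Sy × A) = 2.2 × 10^7 m³ / (0.04 × 9.712 × 10^7 m²) = 5.663 m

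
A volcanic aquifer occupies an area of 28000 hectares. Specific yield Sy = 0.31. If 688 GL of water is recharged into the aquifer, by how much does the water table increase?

A = 28000 hectares = 2.8 × 10^8 m²
ΔV = 688 GL = 6.88 × 10^8 m³
Δh = ΔV / (Sy × A) = 6.88 × 10^8 m³ / (0.31 × 2.8 × 10^8 m²) = 7.926 m

Δh ≈ 7.93 m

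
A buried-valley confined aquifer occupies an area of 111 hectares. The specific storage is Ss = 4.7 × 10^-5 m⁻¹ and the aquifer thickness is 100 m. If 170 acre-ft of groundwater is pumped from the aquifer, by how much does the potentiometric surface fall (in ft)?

Δh ≈ 132 ft

S = Ss × b = 4.7 × 10^-5 m⁻¹ × 100 m = 4.7 × 10^-3
A = 111 hectares = 1.11 × 10^6 m²
ΔV = 170 acre-ft = 2.097 × 10^5 m³
Δh = ΔV / (S × A) = 2.097 × 10^5 m³ / (0.0047 × 1.11 × 10^6 m²) = 40.19 m
Δh = 40.19 m = 131.9 ft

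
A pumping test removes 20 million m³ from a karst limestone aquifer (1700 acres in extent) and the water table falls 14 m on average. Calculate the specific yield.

Sy ≈ 0.21

A = 1700 acres = 6.88 × 10^6 m²
ΔV = 20 million m³ = 2 × 10^7 m³
Sy = ΔV / (A × Δh) = 2 × 10^7 m³ / (6.88 × 10^6 m² × 14 m) = 0.2077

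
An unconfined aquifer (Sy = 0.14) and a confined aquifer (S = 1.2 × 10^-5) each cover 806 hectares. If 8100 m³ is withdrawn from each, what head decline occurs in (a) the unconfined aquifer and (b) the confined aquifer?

Δh_u ≈ 0.00718 m; Δh_c ≈ 83.7 m

A = 806 hectares = 8.06 × 10^6 m²
Unconfined: Δh_u = ΔV/(Sy·A) = 8100/(0.14 × 8.06 × 10^6) = 0.007178 m
Confined: Δh_c = ΔV/(S·A) = 8100/(1.2 × 10^-5 × 8.06 × 10^6) = 83.75 m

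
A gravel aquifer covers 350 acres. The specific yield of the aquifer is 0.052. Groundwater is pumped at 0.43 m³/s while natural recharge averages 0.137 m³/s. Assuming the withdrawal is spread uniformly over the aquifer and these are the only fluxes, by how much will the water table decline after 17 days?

Δh ≈ 5.84 m

A = 350 acres = 1.416 × 10^6 m²
Net abstraction = 0.43 − 0.137 = 0.293 m³/s
Q_net = 0.293 m³/s = 25320 m³/d
ΔV = Q × t = 25320 m³/d × 17 d = 4.304 × 10^5 m³
Δh = ΔV / (Sy × A) = 4.304 × 10^5 / (0.052 × 1.416 × 10^6) = 5.843 m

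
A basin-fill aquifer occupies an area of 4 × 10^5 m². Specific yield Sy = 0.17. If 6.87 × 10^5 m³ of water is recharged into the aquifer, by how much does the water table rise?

Δh = ΔV / (Sy × A) = 6.87 × 10^5 m³ / (0.17 × 4 × 10^5 m²) = 10.1 m

Δh ≈ 10.1 m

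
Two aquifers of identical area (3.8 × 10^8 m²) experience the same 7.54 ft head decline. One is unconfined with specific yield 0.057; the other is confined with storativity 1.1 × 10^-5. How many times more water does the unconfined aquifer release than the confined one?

ΔV_u / ΔV_c ≈ 5180

Δh = 7.54 ft = 2.298 m
Unconfined: ΔV_u = Sy × A × Δh = 0.057 × 3.8 × 10^8 × 2.298 = 4.978 × 10^7 m³
Confined: ΔV_c = S × A × Δh = 1.1 × 10^-5 × 3.8 × 10^8 × 2.298 = 9606 m³
Ratio = ΔV_u / ΔV_c = Sy / S = 0.057 / 1.1 × 10^-5 = 5182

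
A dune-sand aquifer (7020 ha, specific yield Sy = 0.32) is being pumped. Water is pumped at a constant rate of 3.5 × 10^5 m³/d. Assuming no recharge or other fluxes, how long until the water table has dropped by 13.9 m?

t ≈ 892 days

A = 7020 ha = 7.02 × 10^7 m²
ΔV = Sy × A × Δh = 0.32 × 7.02 × 10^7 × 13.9 = 3.122 × 10^8 m³
t = ΔV / Q = 3.122 × 10^8 m³ / 3.5 × 10^5 m³/d = 892.1 d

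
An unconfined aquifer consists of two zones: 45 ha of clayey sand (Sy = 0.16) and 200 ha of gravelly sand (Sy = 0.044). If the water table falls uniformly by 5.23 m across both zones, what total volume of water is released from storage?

ΔV ≈ 8.37 × 10^5 m³

A₁ = 45 ha = 4.5 × 10^5 m²; A₂ = 200 ha = 2 × 10^6 m²
ΔV₁ = 0.16 × 4.5 × 10^5 × 5.23 = 3.766 × 10^5 m³
ΔV₂ = 0.044 × 2 × 10^6 × 5.23 = 4.602 × 10^5 m³
ΔV = ΔV₁ + ΔV₂ = 8.368 × 10^5 m³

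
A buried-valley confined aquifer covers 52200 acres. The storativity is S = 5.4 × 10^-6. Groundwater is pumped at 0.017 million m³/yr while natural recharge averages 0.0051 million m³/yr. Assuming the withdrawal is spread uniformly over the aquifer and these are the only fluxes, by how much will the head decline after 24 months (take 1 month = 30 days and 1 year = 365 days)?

Δh ≈ 20.6 m

A = 52200 acres = 2.112 × 10^8 m²
Net abstraction = 0.017 − 0.0051 = 0.0119 million m³/yr
Q_net = 0.0119 million m³/yr = 32.6 m³/d
t = 24 months = 720 d
ΔV = Q × t = 32.6 m³/d × 720 d = 23470 m³
Δh = ΔV / (S × A) = 23470 / (5.4 × 10^-6 × 2.112 × 10^8) = 20.58 m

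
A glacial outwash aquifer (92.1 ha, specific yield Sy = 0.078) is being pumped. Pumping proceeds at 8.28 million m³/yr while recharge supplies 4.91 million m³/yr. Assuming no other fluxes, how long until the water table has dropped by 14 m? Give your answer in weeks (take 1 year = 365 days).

t ≈ 15.6 weeks

A = 92.1 ha = 9.21 × 10^5 m²
ΔV = Sy × A × Δh = 0.078 × 9.21 × 10^5 × 14 = 1.006 × 10^6 m³
Net withdrawal = 8.28 − 4.91 = 3.37 million m³/yr = 9233 m³/d
t = ΔV / Q = 1.006 × 10^6 m³ / 9233 m³/d = 108.9 d
t = 108.9 d ≈ 15.56 weeks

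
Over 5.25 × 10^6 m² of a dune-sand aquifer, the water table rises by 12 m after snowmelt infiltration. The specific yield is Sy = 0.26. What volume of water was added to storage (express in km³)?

ΔV = Sy × A × Δh = 0.26 × 5.25 × 10^6 m² × 12 m = 1.638 × 10^7 m³
ΔV = 1.638 × 10^7 m³ = 0.01638 km³

ΔV ≈ 0.0164 km³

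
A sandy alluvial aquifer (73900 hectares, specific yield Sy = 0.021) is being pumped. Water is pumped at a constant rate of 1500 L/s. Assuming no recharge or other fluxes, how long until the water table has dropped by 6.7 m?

A = 73900 hectares = 7.39 × 10^8 m²
ΔV = Sy × A × Δh = 0.021 × 7.39 × 10^8 × 6.7 = 1.04 × 10^8 m³
Q = 1500 L/s = 1.296 × 10^5 m³/d
t = ΔV / Q = 1.04 × 10^8 m³ / 1.296 × 10^5 m³/d = 802.3 d

t ≈ 802 days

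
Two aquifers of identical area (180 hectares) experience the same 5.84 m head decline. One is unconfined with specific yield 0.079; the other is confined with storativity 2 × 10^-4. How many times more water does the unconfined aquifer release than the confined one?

A = 180 hectares = 1.8 × 10^6 m²
Unconfined: ΔV_u = Sy × A × Δh = 0.079 × 1.8 × 10^6 × 5.84 = 8.304 × 10^5 m³
Confined: ΔV_c = S × A × Δh = 2 × 10^-4 × 1.8 × 10^6 × 5.84 = 2102 m³
Ratio = ΔV_u / ΔV_c = Sy / S = 0.079 / 2 × 10^-4 = 395

ΔV_u / ΔV_c ≈ 395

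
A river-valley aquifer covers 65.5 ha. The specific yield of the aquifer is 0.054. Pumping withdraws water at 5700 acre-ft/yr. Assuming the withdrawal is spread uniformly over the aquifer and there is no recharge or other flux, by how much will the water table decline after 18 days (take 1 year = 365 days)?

Δh ≈ 9.8 m

A = 65.5 ha = 6.55 × 10^5 m²
Q = 5700 acre-ft/yr = 19260 m³/d
ΔV = Q × t = 19260 m³/d × 18 d = 3.467 × 10^5 m³
Δh = ΔV / (Sy × A) = 3.467 × 10^5 / (0.054 × 6.55 × 10^5) = 9.803 m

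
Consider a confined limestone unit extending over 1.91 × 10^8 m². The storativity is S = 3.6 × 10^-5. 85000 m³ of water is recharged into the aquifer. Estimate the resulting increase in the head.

Δh = ΔV / (S × A) = 85000 m³ / (3.6 × 10^-5 × 1.91 × 10^8 m²) = 12.36 m

Δh ≈ 12.4 m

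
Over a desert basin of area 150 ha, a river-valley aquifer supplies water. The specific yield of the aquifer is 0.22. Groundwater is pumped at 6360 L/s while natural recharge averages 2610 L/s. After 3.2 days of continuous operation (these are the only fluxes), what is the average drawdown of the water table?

A = 150 ha = 1.5 × 10^6 m²
Net abstraction = 6360 − 2610 = 3750 L/s
Q_net = 3750 L/s = 3.24 × 10^5 m³/d
ΔV = Q × t = 3.24 × 10^5 m³/d × 3.2 d = 1.037 × 10^6 m³
Δh = ΔV / (Sy × A) = 1.037 × 10^6 / (0.22 × 1.5 × 10^6) = 3.142 m

Δh ≈ 3.14 m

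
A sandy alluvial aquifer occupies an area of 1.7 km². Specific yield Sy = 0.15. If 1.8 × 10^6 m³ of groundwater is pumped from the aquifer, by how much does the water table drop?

Δh ≈ 7.06 m

A = 1.7 km² = 1.7 × 10^6 m²
Δh = ΔV / (Sy × A) = 1.8 × 10^6 m³ / (0.15 × 1.7 × 10^6 m²) = 7.059 m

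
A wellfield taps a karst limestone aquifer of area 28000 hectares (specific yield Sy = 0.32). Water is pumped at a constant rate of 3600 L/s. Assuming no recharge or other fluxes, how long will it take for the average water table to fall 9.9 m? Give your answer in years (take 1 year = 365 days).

A = 28000 hectares = 2.8 × 10^8 m²
ΔV = Sy × A × Δh = 0.32 × 2.8 × 10^8 × 9.9 = 8.87 × 10^8 m³
Q = 3600 L/s = 3.11 × 10^5 m³/d
t = ΔV / Q = 8.87 × 10^8 m³ / 3.11 × 10^5 m³/d = 2852 d
t = 2852 d ≈ 7.813 years

t ≈ 7.81 years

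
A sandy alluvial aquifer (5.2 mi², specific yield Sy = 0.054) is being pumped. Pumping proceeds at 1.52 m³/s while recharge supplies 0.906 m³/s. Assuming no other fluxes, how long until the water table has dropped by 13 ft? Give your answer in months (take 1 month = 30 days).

t ≈ 1.81 months

A = 5.2 mi² = 1.347 × 10^7 m²
Δh = 13 ft = 3.962 m
ΔV = Sy × A × Δh = 0.054 × 1.347 × 10^7 × 3.962 = 2.882 × 10^6 m³
Net withdrawal = 1.52 − 0.906 = 0.614 m³/s = 53050 m³/d
t = ΔV / Q = 2.882 × 10^6 m³ / 53050 m³/d = 54.32 d
t = 54.32 d ≈ 1.811 months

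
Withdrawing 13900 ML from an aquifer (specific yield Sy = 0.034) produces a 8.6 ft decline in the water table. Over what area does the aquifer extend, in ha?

A ≈ 15600 ha

Δh = 8.6 ft = 2.621 m
ΔV = 13900 ML = 1.39 × 10^7 m³
A = ΔV / (Sy × Δh) = 1.39 × 10^7 / (0.034 × 2.621) = 1.56 × 10^8 m²
A = 1.56 × 10^8 m² = 15600 ha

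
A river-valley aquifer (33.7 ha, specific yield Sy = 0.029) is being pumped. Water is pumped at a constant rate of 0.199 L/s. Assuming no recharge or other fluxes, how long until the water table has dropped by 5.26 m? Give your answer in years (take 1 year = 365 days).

A = 33.7 ha = 3.37 × 10^5 m²
ΔV = Sy × A × Δh = 0.029 × 3.37 × 10^5 × 5.26 = 51410 m³
Q = 0.199 L/s = 17.19 m³/d
t = ΔV / Q = 51410 m³ / 17.19 m³/d = 2990 d
t = 2990 d ≈ 8.191 years

t ≈ 8.19 years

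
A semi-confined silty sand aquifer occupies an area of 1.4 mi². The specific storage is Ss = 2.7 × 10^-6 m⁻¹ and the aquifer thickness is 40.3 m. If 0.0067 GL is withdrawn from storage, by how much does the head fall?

S = Ss × b = 2.7 × 10^-6 m⁻¹ × 40.3 m = 1.088 × 10^-4
A = 1.4 mi² = 3.626 × 10^6 m²
ΔV = 0.0067 GL = 6700 m³
Δh = ΔV / (S × A) = 6700 m³ / (1.088 × 10^-4 × 3.626 × 10^6 m²) = 16.98 m

Δh ≈ 17 m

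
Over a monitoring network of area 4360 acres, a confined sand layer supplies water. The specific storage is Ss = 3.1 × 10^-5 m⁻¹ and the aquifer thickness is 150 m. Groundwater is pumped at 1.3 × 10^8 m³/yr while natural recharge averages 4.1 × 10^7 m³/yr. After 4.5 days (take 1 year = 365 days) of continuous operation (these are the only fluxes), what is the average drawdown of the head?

Δh ≈ 13.4 m

S = Ss × b = 3.1 × 10^-5 m⁻¹ × 150 m = 4.65 × 10^-3
A = 4360 acres = 1.764 × 10^7 m²
Net abstraction = 1.3 × 10^8 − 4.1 × 10^7 = 8.9 × 10^7 m³/yr
Q_net = 8.9 × 10^7 m³/yr = 2.438 × 10^5 m³/d
ΔV = Q × t = 2.438 × 10^5 m³/d × 4.5 d = 1.097 × 10^6 m³
Δh = ΔV / (S × A) = 1.097 × 10^6 / (0.00465 × 1.764 × 10^7) = 13.37 m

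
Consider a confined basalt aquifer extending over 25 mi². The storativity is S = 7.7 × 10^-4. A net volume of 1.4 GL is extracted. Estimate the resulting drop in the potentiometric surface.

A = 25 mi² = 6.475 × 10^7 m²
ΔV = 1.4 GL = 1.4 × 10^6 m³
Δh = ΔV / (S × A) = 1.4 × 10^6 m³ / (7.7 × 10^-4 × 6.475 × 10^7 m²) = 28.08 m

Δh ≈ 28.1 m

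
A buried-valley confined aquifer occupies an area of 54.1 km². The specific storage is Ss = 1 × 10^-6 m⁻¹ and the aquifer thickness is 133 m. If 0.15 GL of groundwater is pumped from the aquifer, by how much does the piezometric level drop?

Δh ≈ 20.8 m

S = Ss × b = 1 × 10^-6 m⁻¹ × 133 m = 1.33 × 10^-4
A = 54.1 km² = 5.41 × 10^7 m²
ΔV = 0.15 GL = 1.5 × 10^5 m³
Δh = ΔV / (S × A) = 1.5 × 10^5 m³ / (1.33 × 10^-4 × 5.41 × 10^7 m²) = 20.85 m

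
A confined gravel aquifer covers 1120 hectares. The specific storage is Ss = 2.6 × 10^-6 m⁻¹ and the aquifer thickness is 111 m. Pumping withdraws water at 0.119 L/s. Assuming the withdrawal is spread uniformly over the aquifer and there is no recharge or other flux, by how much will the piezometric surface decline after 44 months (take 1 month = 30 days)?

Δh ≈ 4.2 m

S = Ss × b = 2.6 × 10^-6 m⁻¹ × 111 m = 2.886 × 10^-4
A = 1120 hectares = 1.12 × 10^7 m²
Q = 0.119 L/s = 10.28 m³/d
t = 44 months = 1320 d
ΔV = Q × t = 10.28 m³/d × 1320 d = 13570 m³
Δh = ΔV / (S × A) = 13570 / (2.886 × 10^-4 × 1.12 × 10^7) = 4.199 m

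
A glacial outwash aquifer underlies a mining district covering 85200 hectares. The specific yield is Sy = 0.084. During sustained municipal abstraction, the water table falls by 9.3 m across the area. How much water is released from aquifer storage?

ΔV ≈ 6.66 × 10^8 m³

A = 85200 hectares = 8.52 × 10^8 m²
ΔV = Sy × A × Δh = 0.084 × 8.52 × 10^8 m² × 9.3 m = 6.656 × 10^8 m³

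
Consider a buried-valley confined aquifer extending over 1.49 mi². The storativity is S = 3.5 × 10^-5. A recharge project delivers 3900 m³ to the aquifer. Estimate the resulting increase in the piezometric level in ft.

Δh ≈ 94.7 ft

A = 1.49 mi² = 3.859 × 10^6 m²
Δh = ΔV / (S × A) = 3900 m³ / (3.5 × 10^-5 × 3.859 × 10^6 m²) = 28.87 m
Δh = 28.87 m = 94.73 ft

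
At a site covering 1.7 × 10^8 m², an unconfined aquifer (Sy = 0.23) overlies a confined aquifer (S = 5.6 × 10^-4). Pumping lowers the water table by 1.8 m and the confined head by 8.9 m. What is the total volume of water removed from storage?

Unconfined: ΔV_u = Sy × A × Δh_u = 0.23 × 1.7 × 10^8 × 1.8 = 7.038 × 10^7 m³
Confined: ΔV_c = S × A × Δh_c = 5.6 × 10^-4 × 1.7 × 10^8 × 8.9 = 8.473 × 10^5 m³
Total ΔV = 7.038 × 10^7 + 8.473 × 10^5 = 7.123 × 10^7 m³

ΔV ≈ 7.12 × 10^7 m³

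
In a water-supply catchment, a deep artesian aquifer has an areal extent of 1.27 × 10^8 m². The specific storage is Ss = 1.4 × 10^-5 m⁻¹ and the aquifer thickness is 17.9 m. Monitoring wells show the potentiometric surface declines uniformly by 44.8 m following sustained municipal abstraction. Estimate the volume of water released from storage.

S = Ss × b = 1.4 × 10^-5 m⁻¹ × 17.9 m = 2.506 × 10^-4
ΔV = S × A × Δh = 2.506 × 10^-4 × 1.27 × 10^8 m² × 44.8 m = 1.426 × 10^6 m³

ΔV ≈ 1.43 × 10^6 m³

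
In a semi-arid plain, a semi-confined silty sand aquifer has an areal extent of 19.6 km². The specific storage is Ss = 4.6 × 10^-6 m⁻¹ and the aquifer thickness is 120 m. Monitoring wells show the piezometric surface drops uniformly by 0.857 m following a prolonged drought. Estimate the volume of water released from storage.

ΔV ≈ 9270 m³

S = Ss × b = 4.6 × 10^-6 m⁻¹ × 120 m = 5.52 × 10^-4
A = 19.6 km² = 1.96 × 10^7 m²
ΔV = S × A × Δh = 5.52 × 10^-4 × 1.96 × 10^7 m² × 0.857 m = 9272 m³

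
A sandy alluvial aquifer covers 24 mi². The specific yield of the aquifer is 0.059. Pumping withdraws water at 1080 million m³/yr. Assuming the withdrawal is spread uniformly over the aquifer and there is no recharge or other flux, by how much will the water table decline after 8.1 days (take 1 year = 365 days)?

Δh ≈ 6.54 m

A = 24 mi² = 6.216 × 10^7 m²
Q = 1080 million m³/yr = 2.959 × 10^6 m³/d
ΔV = Q × t = 2.959 × 10^6 m³/d × 8.1 d = 2.397 × 10^7 m³
Δh = ΔV / (Sy × A) = 2.397 × 10^7 / (0.059 × 6.216 × 10^7) = 6.535 m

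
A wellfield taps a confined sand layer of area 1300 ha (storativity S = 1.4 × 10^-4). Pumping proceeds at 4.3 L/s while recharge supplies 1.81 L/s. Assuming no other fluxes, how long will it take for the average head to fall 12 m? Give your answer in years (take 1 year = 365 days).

A = 1300 ha = 1.3 × 10^7 m²
ΔV = S × A × Δh = 1.4 × 10^-4 × 1.3 × 10^7 × 12 = 21840 m³
Net withdrawal = 4.3 − 1.81 = 2.49 L/s = 215.1 m³/d
t = ΔV / Q = 21840 m³ / 215.1 m³/d = 101.5 d
t = 101.5 d ≈ 0.2781 years

t ≈ 0.278 years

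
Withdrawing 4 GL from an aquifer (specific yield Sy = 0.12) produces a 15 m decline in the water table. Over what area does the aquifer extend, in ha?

ΔV = 4 GL = 4 × 10^6 m³
A = ΔV / (Sy × Δh) = 4 × 10^6 / (0.12 × 15) = 2.222 × 10^6 m²
A = 2.222 × 10^6 m² = 222.2 ha

A ≈ 222 ha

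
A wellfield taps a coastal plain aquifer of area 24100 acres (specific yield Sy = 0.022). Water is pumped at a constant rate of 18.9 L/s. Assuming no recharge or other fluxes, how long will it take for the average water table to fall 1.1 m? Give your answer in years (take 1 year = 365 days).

t ≈ 3.96 years

A = 24100 acres = 9.753 × 10^7 m²
ΔV = Sy × A × Δh = 0.022 × 9.753 × 10^7 × 1.1 = 2.36 × 10^6 m³
Q = 18.9 L/s = 1633 m³/d
t = ΔV / Q = 2.36 × 10^6 m³ / 1633 m³/d = 1445 d
t = 1445 d ≈ 3.96 years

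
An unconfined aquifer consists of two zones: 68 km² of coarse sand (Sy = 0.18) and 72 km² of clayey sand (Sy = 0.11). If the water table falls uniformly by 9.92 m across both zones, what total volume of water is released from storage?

A₁ = 68 km² = 6.8 × 10^7 m²; A₂ = 72 km² = 7.2 × 10^7 m²
ΔV₁ = 0.18 × 6.8 × 10^7 × 9.92 = 1.214 × 10^8 m³
ΔV₂ = 0.11 × 7.2 × 10^7 × 9.92 = 7.857 × 10^7 m³
ΔV = ΔV₁ + ΔV₂ = 2 × 10^8 m³

ΔV ≈ 2 × 10^8 m³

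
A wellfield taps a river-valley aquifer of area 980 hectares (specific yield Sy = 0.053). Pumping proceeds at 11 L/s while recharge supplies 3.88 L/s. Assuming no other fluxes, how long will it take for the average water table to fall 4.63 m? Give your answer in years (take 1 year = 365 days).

A = 980 hectares = 9.8 × 10^6 m²
ΔV = Sy × A × Δh = 0.053 × 9.8 × 10^6 × 4.63 = 2.405 × 10^6 m³
Net withdrawal = 11 − 3.88 = 7.12 L/s = 615.2 m³/d
t = ΔV / Q = 2.405 × 10^6 m³ / 615.2 m³/d = 3909 d
t = 3909 d ≈ 10.71 years

t ≈ 10.7 years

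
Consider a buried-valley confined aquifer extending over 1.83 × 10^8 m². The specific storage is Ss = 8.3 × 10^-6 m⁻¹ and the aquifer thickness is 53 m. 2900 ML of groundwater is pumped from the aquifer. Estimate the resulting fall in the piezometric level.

Δh ≈ 36 m

S = Ss × b = 8.3 × 10^-6 m⁻¹ × 53 m = 4.399 × 10^-4
ΔV = 2900 ML = 2.9 × 10^6 m³
Δh = ΔV / (S × A) = 2.9 × 10^6 m³ / (4.399 × 10^-4 × 1.83 × 10^8 m²) = 36.02 m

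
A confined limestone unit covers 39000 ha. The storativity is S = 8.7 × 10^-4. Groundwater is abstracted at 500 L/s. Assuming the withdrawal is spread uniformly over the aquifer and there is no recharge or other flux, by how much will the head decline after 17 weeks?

A = 39000 ha = 3.9 × 10^8 m²
Q = 500 L/s = 43200 m³/d
t = 17 weeks = 119 d
ΔV = Q × t = 43200 m³/d × 119 d = 5.141 × 10^6 m³
Δh = ΔV / (S × A) = 5.141 × 10^6 / (8.7 × 10^-4 × 3.9 × 10^8) = 15.15 m

Δh ≈ 15.2 m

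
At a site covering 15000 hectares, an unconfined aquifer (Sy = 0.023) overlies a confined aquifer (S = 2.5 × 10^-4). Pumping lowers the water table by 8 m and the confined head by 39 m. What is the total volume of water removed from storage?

A = 15000 hectares = 1.5 × 10^8 m²
Unconfined: ΔV_u = Sy × A × Δh_u = 0.023 × 1.5 × 10^8 × 8 = 2.76 × 10^7 m³
Confined: ΔV_c = S × A × Δh_c = 2.5 × 10^-4 × 1.5 × 10^8 × 39 = 1.462 × 10^6 m³
Total ΔV = 2.76 × 10^7 + 1.462 × 10^6 = 2.906 × 10^7 m³

ΔV ≈ 2.91 × 10^7 m³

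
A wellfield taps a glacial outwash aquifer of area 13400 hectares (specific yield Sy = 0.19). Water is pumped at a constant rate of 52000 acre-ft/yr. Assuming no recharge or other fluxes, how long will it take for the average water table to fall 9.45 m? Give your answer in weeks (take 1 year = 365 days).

A = 13400 hectares = 1.34 × 10^8 m²
ΔV = Sy × A × Δh = 0.19 × 1.34 × 10^8 × 9.45 = 2.406 × 10^8 m³
Q = 52000 acre-ft/yr = 1.757 × 10^5 m³/d
t = ΔV / Q = 2.406 × 10^8 m³ / 1.757 × 10^5 m³/d = 1369 d
t = 1369 d ≈ 195.6 weeks

t ≈ 196 weeks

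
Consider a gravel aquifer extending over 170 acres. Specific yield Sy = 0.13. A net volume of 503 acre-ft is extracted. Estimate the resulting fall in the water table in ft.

Δh ≈ 22.8 ft

A = 170 acres = 6.88 × 10^5 m²
ΔV = 503 acre-ft = 6.204 × 10^5 m³
Δh = ΔV / (Sy × A) = 6.204 × 10^5 m³ / (0.13 × 6.88 × 10^5 m²) = 6.937 m
Δh = 6.937 m = 22.76 ft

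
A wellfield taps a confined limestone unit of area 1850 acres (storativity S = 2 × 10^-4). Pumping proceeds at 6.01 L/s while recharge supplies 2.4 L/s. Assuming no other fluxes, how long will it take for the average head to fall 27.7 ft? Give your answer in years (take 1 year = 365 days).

t ≈ 0.111 years

A = 1850 acres = 7.487 × 10^6 m²
Δh = 27.7 ft = 8.443 m
ΔV = S × A × Δh = 2 × 10^-4 × 7.487 × 10^6 × 8.443 = 12640 m³
Net withdrawal = 6.01 − 2.4 = 3.61 L/s = 311.9 m³/d
t = ΔV / Q = 12640 m³ / 311.9 m³/d = 40.53 d
t = 40.53 d ≈ 0.111 years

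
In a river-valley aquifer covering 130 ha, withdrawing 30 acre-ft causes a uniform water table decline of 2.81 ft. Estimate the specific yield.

Sy ≈ 0.033

A = 130 ha = 1.3 × 10^6 m²
Δh = 2.81 ft = 0.8565 m
ΔV = 30 acre-ft = 37000 m³
Sy = ΔV / (A × Δh) = 37000 m³ / (1.3 × 10^6 m² × 0.8565 m) = 0.03323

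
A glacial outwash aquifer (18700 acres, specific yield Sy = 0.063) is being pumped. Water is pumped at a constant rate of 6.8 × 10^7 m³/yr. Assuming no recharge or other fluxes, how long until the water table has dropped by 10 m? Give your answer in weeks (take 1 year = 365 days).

A = 18700 acres = 7.568 × 10^7 m²
ΔV = Sy × A × Δh = 0.063 × 7.568 × 10^7 × 10 = 4.768 × 10^7 m³
Q = 6.8 × 10^7 m³/yr = 1.863 × 10^5 m³/d
t = ΔV / Q = 4.768 × 10^7 m³ / 1.863 × 10^5 m³/d = 255.9 d
t = 255.9 d ≈ 36.56 weeks

t ≈ 36.6 weeks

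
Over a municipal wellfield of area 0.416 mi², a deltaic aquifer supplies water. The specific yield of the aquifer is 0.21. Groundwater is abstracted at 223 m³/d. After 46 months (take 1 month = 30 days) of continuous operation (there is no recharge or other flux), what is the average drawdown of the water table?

A = 0.416 mi² = 1.077 × 10^6 m²
t = 46 months = 1380 d
ΔV = Q × t = 223 m³/d × 1380 d = 3.077 × 10^5 m³
Δh = ΔV / (Sy × A) = 3.077 × 10^5 / (0.21 × 1.077 × 10^6) = 1.36 m

Δh ≈ 1.36 m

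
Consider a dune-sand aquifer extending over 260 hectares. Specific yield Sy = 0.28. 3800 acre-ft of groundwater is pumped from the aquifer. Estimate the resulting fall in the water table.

A = 260 hectares = 2.6 × 10^6 m²
ΔV = 3800 acre-ft = 4.687 × 10^6 m³
Δh = ΔV / (Sy × A) = 4.687 × 10^6 m³ / (0.28 × 2.6 × 10^6 m²) = 6.439 m

Δh ≈ 6.44 m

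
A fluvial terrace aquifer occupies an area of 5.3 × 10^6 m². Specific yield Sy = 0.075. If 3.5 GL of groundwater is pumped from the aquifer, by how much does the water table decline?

ΔV = 3.5 GL = 3.5 × 10^6 m³
Δh = ΔV / (Sy × A) = 3.5 × 10^6 m³ / (0.075 × 5.3 × 10^6 m²) = 8.805 m

Δh ≈ 8.81 m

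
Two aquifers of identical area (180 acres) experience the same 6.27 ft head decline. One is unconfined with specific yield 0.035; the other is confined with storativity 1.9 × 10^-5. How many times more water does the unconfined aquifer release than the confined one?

A = 180 acres = 7.284 × 10^5 m²
Δh = 6.27 ft = 1.911 m
Unconfined: ΔV_u = Sy × A × Δh = 0.035 × 7.284 × 10^5 × 1.911 = 48720 m³
Confined: ΔV_c = S × A × Δh = 1.9 × 10^-5 × 7.284 × 10^5 × 1.911 = 26.45 m³
Ratio = ΔV_u / ΔV_c = Sy / S = 0.035 / 1.9 × 10^-5 = 1842

ΔV_u / ΔV_c ≈ 1840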